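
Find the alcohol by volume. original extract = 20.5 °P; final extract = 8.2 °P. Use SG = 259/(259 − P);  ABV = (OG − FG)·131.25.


OG = 259/(259 − 20.5) = 1.0860
FG = 259/(259 − 8.2) = 1.0327
ABV = (1.0860 − 1.0327)·131.25

6.9902 % ABV


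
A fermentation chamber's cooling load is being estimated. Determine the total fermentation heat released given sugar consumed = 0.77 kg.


Q = m_sugar · 590 kJ/kg
Q = 0.77 · 590

454.3000 kJ


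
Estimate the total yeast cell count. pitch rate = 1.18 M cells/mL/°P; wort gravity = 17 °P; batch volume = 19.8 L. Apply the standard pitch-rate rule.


cells (billions) = rate · V_L · °P
cells = 1.18 · 19.8 · 17

397.1880 billion cells


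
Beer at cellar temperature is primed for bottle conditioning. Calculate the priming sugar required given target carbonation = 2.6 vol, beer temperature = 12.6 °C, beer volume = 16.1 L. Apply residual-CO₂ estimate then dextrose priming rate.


residual = 14.695·(0.01821 + 0.09011·e^(−0.04·T));  sugar = (target − residual)·4.0·V
residual = 14.695·(0.01821 + 0.09011·e^(−0.04·12.6)) = 1.0675
sugar = (2.6 − 1.0675)·4.0·16.1

98.6906 g


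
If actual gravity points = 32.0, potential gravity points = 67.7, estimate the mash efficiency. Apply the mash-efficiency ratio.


efficiency = actual / potential × 100
efficiency = 32.0 / 67.7 × 100

47.2674 %


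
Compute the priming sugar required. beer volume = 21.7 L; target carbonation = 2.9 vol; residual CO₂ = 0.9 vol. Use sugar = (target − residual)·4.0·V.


sugar = (2.9 − 0.9)·4.0·21.7

173.6000 g


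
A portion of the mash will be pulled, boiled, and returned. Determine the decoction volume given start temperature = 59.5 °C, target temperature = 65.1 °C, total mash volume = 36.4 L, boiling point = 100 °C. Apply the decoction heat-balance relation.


V_dec = V_total·(T_target − T_start)/(T_boil − T_start)
V_dec = 36.4·(65.1 − 59.5)/(100 − 59.5)

5.0331 L


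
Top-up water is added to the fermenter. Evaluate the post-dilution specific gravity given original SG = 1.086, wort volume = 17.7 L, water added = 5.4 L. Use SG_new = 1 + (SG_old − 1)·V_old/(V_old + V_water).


pts = (1.086 − 1)·1000·17.7/(17.7 + 5.4) = 65.8961
SG_new = 1 + 65.8961/1000

1.0659


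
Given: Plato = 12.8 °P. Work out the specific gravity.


SG = 259/(259 − P)
SG = 259/(259 − 12.8)

1.0520


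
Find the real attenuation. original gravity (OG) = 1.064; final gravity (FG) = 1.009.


AA = (OG−FG)/(OG−1)·100;  RA = AA·0.8192
AA = (1.064 − 1.009)/(1.064 − 1)·100 = 85.9375
RA = 85.9375·0.8192

70.4000 %


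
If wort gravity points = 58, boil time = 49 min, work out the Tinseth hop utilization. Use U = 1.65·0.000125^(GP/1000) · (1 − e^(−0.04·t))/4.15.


bigness = 1.65·0.000125^(58/1000) = 0.9797
boil_factor = (1 − e^(−0.04·49))/4.15 = 0.2070
U = 0.9797 · 0.2070

0.2028


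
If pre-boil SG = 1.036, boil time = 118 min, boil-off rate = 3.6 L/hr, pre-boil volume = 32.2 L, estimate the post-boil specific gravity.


V_post = V_pre − rate·(t/60);  SG_post = 1 + (SG_pre−1)·V_pre/V_post
V_post = 32.2 − 3.6·(118/60) = 25.1200
SG_post = 1 + (1.036 − 1)·32.2/25.1200

1.0461


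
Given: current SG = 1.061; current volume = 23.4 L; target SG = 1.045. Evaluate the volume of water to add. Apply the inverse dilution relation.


V_water = V·((SG_curr − 1)/(SG_target − 1) − 1)
V_water = 23.4·((1.061 − 1)/(1.045 − 1) − 1)

8.3200 L


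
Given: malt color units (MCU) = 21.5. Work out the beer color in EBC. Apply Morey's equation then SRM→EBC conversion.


SRM = 1.4922·MCU^0.6859;  EBC = SRM·1.97
SRM = 1.4922·21.5^0.6859 = 12.2390
EBC = 12.2390·1.97

24.1109 EBC


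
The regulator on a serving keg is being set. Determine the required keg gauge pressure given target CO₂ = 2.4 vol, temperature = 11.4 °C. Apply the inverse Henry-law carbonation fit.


psi = vols/(0.01821 + 0.09011·e^(−0.04·T)) − 14.695
psi = 2.4/(0.01821 + 0.09011·e^(−0.04·11.4)) − 14.695

17.1678 psi


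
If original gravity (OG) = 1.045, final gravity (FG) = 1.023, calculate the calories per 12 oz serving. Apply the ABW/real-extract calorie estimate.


ABW = (OG−FG)·131.25·0.79/FG;  °P = 259 − 259/SG (for OG→OE and FG→AE);  RE = 0.1808·OE + 0.8192·AE;  Cal = (6.9·ABW + 4·(RE−0.1))·FG·3.55
ABW = (1.045 − 1.023)·131.25·0.79/1.023 = 2.2298
OE = 259 − 259/1.045 = 11.1531 °P
AE = 259 − 259/1.023 = 5.8231 °P
RE = 0.1808·11.1531 + 0.8192·5.8231 = 6.7867 °P
Cal = (6.9·2.2298 + 4·(6.7867−0.1))·1.023·3.55

153.0118 kcal


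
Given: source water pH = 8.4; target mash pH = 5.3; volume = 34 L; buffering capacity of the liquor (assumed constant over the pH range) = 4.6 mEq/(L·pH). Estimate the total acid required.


acid = buffering capacity · (pH_source − pH_target) · V
acid = 4.6 · (8.4 − 5.3) · 34

484.8400 mEq


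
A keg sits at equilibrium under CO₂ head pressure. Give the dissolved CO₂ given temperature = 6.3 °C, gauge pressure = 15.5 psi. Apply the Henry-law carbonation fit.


vols = (P + 14.695)·(0.01821 + 0.09011·e^(−0.04·T))
vols = (15.5 + 14.695)·(0.01821 + 0.09011·e^(−0.04·6.3))

2.6646 volumes


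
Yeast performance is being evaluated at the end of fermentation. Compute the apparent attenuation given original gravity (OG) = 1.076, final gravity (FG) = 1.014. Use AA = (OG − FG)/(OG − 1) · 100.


AA = (1.076 − 1.014)/(1.076 − 1) · 100

81.5789 %


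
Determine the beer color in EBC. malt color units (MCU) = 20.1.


SRM = 1.4922·MCU^0.6859;  EBC = SRM·1.97
SRM = 1.4922·20.1^0.6859 = 11.6866
EBC = 11.6866·1.97

23.0227 EBC


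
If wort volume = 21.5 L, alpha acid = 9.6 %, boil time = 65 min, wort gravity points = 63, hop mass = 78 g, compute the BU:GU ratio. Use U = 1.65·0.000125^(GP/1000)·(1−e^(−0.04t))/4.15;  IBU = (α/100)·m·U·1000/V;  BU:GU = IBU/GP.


U = 1.65·0.000125^(63/1000)·(1−e^(−0.04·65))/4.15 = 0.2089
IBU = (9.6/100)·78·0.2089·1000/21.5 = 72.7698
BU:GU = 72.7698/63

1.1551


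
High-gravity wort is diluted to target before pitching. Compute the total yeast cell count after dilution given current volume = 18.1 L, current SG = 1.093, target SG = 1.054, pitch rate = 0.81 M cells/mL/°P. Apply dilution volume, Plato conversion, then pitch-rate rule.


V_w = V·((SG_c−1)/(SG_t−1)−1);  °P = 259 − 259/SG_t;  cells = rate·(V+V_w)·°P
V_w = 18.1·((1.093−1)/(1.054−1)−1) = 13.0722
V_final = 18.1 + 13.0722 = 31.1722
°P = 259 − 259/1.054 = 13.2694
cells = 0.81·31.1722·13.2694

335.0470 billion cells


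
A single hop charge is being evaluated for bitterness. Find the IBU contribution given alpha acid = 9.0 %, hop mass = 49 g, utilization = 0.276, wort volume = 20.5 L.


IBU = (α/100)·mass·U·1000 / V
IBU = (9.0/100)·49·0.276·1000 / 20.5

59.3737 IBU


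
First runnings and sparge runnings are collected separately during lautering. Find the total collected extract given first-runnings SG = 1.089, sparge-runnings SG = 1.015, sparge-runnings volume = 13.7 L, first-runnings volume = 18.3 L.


total = Σ (SG_i − 1)·1000·V_i
first = (1.089 − 1)·1000·18.3 = 1628.7000
sparge = (1.015 − 1)·1000·13.7 = 205.5000
total = 1628.7000 + 205.5000

1834.2000 gravity·L


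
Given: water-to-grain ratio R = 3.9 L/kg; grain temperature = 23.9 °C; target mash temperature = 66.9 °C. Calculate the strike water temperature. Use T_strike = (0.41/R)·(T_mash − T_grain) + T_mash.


T_strike = (0.41/3.9)·(66.9 − 23.9) + 66.9

71.4205 °C


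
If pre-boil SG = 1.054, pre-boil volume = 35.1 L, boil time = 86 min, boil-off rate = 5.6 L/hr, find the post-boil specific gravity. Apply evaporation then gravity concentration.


V_post = V_pre − rate·(t/60);  SG_post = 1 + (SG_pre−1)·V_pre/V_post
V_post = 35.1 − 5.6·(86/60) = 27.0733
SG_post = 1 + (1.054 − 1)·35.1/27.0733

1.0700


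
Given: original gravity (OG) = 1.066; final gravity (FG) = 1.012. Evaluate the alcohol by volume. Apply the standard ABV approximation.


ABV = (OG − FG) · 131.25
ABV = (1.066 − 1.012) · 131.25

7.0875 % ABV


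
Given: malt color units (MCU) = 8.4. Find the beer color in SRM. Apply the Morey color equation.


SRM = 1.4922 · MCU^0.6859
SRM = 1.4922 · 8.4^0.6859

6.4238 SRM


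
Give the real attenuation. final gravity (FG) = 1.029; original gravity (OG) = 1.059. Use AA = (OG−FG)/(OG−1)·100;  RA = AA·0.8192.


AA = (1.059 − 1.029)/(1.059 − 1)·100 = 50.8475
RA = 50.8475·0.8192

41.6542 %


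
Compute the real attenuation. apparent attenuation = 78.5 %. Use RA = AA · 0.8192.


RA = 78.5 · 0.8192

64.3072 %


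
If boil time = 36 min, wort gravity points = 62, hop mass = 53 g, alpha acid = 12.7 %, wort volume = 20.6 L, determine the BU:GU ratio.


U = 1.65·0.000125^(GP/1000)·(1−e^(−0.04t))/4.15;  IBU = (α/100)·m·U·1000/V;  BU:GU = IBU/GP
U = 1.65·0.000125^(62/1000)·(1−e^(−0.04·36))/4.15 = 0.1738
IBU = (12.7/100)·53·0.1738·1000/20.6 = 56.7835
BU:GU = 56.7835/62

0.9159


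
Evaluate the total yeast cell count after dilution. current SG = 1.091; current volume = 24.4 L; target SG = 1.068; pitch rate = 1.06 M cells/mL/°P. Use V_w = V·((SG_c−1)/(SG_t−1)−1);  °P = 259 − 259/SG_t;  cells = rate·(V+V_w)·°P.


V_w = 24.4·((1.091−1)/(1.068−1)−1) = 8.2529
V_final = 24.4 + 8.2529 = 32.6529
°P = 259 − 259/1.068 = 16.4906
cells = 1.06·32.6529·16.4906

570.7759 billion cells


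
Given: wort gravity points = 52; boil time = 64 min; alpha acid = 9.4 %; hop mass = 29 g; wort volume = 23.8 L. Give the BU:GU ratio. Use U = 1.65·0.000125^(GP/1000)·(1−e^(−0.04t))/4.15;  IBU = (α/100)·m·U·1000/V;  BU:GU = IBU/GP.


U = 1.65·0.000125^(52/1000)·(1−e^(−0.04·64))/4.15 = 0.2299
IBU = (9.4/100)·29·0.2299·1000/23.8 = 26.3319
BU:GU = 26.3319/52

0.5064


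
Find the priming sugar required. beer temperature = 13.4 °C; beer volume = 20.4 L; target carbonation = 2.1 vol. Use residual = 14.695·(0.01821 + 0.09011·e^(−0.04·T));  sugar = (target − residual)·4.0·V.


residual = 14.695·(0.01821 + 0.09011·e^(−0.04·13.4)) = 1.0423
sugar = (2.1 − 1.0423)·4.0·20.4

86.3047 g


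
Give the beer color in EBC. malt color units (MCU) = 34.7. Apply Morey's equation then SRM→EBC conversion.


SRM = 1.4922·MCU^0.6859;  EBC = SRM·1.97
SRM = 1.4922·34.7^0.6859 = 16.9957
EBC = 16.9957·1.97

33.4815 EBC


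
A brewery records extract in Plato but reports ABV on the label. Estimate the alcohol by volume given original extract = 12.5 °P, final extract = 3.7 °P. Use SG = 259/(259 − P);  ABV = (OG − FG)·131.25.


OG = 259/(259 − 12.5) = 1.0507
FG = 259/(259 − 3.7) = 1.0145
ABV = (1.0507 − 1.0145)·131.25

4.7535 % ABV


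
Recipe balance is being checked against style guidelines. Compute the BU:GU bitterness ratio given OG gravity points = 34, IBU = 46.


BU:GU = IBU / OG_points
BU:GU = 46 / 34

1.3529


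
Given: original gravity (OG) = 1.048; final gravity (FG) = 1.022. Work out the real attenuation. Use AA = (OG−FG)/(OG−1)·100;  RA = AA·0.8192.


AA = (1.048 − 1.022)/(1.048 − 1)·100 = 54.1667
RA = 54.1667·0.8192

44.3733 %


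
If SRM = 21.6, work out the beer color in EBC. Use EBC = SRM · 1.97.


EBC = 21.6 · 1.97

42.5520 EBC


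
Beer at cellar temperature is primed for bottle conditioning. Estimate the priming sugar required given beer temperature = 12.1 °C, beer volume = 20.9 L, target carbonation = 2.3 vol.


residual = 14.695·(0.01821 + 0.09011·e^(−0.04·T));  sugar = (target − residual)·4.0·V
residual = 14.695·(0.01821 + 0.09011·e^(−0.04·12.1)) = 1.0837
sugar = (2.3 − 1.0837)·4.0·20.9

101.6829 g


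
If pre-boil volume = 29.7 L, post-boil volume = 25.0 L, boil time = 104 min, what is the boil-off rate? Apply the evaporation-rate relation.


rate = (V_pre − V_post) / (t_min/60)
rate = (29.7 − 25.0) / (104/60)

2.7115 L/hr


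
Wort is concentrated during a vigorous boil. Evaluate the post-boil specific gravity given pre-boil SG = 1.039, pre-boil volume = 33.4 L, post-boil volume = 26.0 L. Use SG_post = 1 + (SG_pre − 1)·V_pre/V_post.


pts_pre = (1.039 − 1)·1000 = 39.0000
pts_post = 39.0000·33.4/26.0 = 50.1000
SG_post = 1 + 50.1000/1000

1.0501


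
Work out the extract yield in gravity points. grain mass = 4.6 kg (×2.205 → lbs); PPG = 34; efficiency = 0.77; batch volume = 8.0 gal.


points = lbs × PPG × eff / vol
lbs = 4.6 × 2.205 = 10.1430
points = 10.1430 × 34 × 0.77 / 8.0

33.1930 points


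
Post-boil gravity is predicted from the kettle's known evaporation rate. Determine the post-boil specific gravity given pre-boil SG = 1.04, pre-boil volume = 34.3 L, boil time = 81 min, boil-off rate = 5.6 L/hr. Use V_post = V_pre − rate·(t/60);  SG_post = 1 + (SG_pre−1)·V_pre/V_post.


V_post = 34.3 − 5.6·(81/60) = 26.7400
SG_post = 1 + (1.04 − 1)·34.3/26.7400

1.0513


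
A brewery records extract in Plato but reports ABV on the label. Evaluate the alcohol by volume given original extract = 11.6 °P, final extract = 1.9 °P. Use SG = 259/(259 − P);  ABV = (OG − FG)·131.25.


OG = 259/(259 − 11.6) = 1.0469
FG = 259/(259 − 1.9) = 1.0074
ABV = (1.0469 − 1.0074)·131.25

5.1840 % ABV


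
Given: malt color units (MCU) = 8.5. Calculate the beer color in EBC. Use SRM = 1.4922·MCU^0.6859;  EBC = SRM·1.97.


SRM = 1.4922·8.5^0.6859 = 6.4761
EBC = 6.4761·1.97

12.7580 EBC


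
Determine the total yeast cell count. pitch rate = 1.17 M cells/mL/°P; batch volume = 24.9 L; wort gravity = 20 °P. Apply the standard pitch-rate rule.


cells (billions) = rate · V_L · °P
cells = 1.17 · 24.9 · 20

582.6600 billion cells


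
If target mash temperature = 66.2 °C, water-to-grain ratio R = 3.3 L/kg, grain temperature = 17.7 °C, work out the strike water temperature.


T_strike = (0.41/R)·(T_mash − T_grain) + T_mash
T_strike = (0.41/3.3)·(66.2 − 17.7) + 66.2

72.2258 °C


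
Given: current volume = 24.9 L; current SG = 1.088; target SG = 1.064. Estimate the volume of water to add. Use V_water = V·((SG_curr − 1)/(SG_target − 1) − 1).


V_water = 24.9·((1.088 − 1)/(1.064 − 1) − 1)

9.3375 L


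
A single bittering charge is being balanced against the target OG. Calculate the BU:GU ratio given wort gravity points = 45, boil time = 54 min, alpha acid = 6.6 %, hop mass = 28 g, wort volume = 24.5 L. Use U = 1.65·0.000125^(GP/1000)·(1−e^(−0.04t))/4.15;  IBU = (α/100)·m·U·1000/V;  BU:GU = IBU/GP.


U = 1.65·0.000125^(45/1000)·(1−e^(−0.04·54))/4.15 = 0.2347
IBU = (6.6/100)·28·0.2347·1000/24.5 = 17.7058
BU:GU = 17.7058/45

0.3935


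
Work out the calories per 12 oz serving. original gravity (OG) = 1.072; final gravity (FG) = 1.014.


ABW = (OG−FG)·131.25·0.79/FG;  °P = 259 − 259/SG (for OG→OE and FG→AE);  RE = 0.1808·OE + 0.8192·AE;  Cal = (6.9·ABW + 4·(RE−0.1))·FG·3.55
ABW = (1.072 − 1.014)·131.25·0.79/1.014 = 5.9308
OE = 259 − 259/1.072 = 17.3955 °P
AE = 259 − 259/1.014 = 3.5759 °P
RE = 0.1808·17.3955 + 0.8192·3.5759 = 6.0745 °P
Cal = (6.9·5.9308 + 4·(6.0745−0.1))·1.014·3.55

233.3358 kcal


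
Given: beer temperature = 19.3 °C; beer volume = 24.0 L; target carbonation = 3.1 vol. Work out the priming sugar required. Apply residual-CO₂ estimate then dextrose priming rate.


residual = 14.695·(0.01821 + 0.09011·e^(−0.04·T));  sugar = (target − residual)·4.0·V
residual = 14.695·(0.01821 + 0.09011·e^(−0.04·19.3)) = 0.8795
sugar = (3.1 − 0.8795)·4.0·24.0

213.1702 g


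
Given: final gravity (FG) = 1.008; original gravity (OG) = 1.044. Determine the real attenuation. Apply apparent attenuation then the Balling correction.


AA = (OG−FG)/(OG−1)·100;  RA = AA·0.8192
AA = (1.044 − 1.008)/(1.044 − 1)·100 = 81.8182
RA = 81.8182·0.8192

67.0255 %


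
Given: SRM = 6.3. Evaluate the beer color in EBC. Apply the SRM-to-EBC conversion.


EBC = SRM · 1.97
EBC = 6.3 · 1.97

12.4110 EBC


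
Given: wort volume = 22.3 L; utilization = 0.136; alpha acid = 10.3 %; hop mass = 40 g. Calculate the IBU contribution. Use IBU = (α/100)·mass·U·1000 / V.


IBU = (10.3/100)·40·0.136·1000 / 22.3

25.1265 IBU


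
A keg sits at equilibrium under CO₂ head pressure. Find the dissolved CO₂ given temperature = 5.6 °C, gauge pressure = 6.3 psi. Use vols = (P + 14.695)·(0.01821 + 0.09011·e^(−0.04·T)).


vols = (6.3 + 14.695)·(0.01821 + 0.09011·e^(−0.04·5.6))

1.8945 volumes


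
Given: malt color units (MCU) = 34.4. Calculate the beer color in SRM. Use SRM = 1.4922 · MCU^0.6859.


SRM = 1.4922 · 34.4^0.6859

16.8948 SRM


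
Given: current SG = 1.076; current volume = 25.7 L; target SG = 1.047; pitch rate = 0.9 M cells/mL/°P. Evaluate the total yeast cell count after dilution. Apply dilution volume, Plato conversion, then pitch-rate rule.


V_w = V·((SG_c−1)/(SG_t−1)−1);  °P = 259 − 259/SG_t;  cells = rate·(V+V_w)·°P
V_w = 25.7·((1.076−1)/(1.047−1)−1) = 15.8574
V_final = 25.7 + 15.8574 = 41.5574
°P = 259 − 259/1.047 = 11.6266
cells = 0.9·41.5574·11.6266

434.8528 billion cells


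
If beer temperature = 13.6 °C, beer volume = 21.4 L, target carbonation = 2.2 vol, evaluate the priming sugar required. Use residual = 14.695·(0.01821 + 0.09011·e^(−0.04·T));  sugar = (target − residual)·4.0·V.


residual = 14.695·(0.01821 + 0.09011·e^(−0.04·13.6)) = 1.0362
sugar = (2.2 − 1.0362)·4.0·21.4

99.6237 g


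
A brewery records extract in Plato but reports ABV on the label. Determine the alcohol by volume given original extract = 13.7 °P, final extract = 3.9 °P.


SG = 259/(259 − P);  ABV = (OG − FG)·131.25
OG = 259/(259 − 13.7) = 1.0558
FG = 259/(259 − 3.9) = 1.0153
ABV = (1.0558 − 1.0153)·131.25

5.3237 % ABV


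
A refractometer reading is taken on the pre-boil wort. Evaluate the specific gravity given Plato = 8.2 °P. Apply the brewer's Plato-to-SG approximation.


SG = 259/(259 − P)
SG = 259/(259 − 8.2)

1.0327


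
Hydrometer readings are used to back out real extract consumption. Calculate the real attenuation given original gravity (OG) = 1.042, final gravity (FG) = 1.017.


AA = (OG−FG)/(OG−1)·100;  RA = AA·0.8192
AA = (1.042 − 1.017)/(1.042 − 1)·100 = 59.5238
RA = 59.5238·0.8192

48.7619 %


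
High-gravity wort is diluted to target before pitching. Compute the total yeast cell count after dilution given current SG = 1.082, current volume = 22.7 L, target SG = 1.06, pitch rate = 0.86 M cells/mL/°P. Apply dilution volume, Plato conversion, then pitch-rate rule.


V_w = V·((SG_c−1)/(SG_t−1)−1);  °P = 259 − 259/SG_t;  cells = rate·(V+V_w)·°P
V_w = 22.7·((1.082−1)/(1.06−1)−1) = 8.3233
V_final = 22.7 + 8.3233 = 31.0233
°P = 259 − 259/1.06 = 14.6604
cells = 0.86·31.0233·14.6604

391.1398 billion cells


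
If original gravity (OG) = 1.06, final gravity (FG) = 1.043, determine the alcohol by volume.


ABV = (OG − FG) · 131.25
ABV = (1.06 − 1.043) · 131.25

2.2313 % ABV


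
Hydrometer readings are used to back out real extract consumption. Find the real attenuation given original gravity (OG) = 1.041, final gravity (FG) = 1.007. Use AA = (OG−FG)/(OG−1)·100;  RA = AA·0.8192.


AA = (1.041 − 1.007)/(1.041 − 1)·100 = 82.9268
RA = 82.9268·0.8192

67.9337 %


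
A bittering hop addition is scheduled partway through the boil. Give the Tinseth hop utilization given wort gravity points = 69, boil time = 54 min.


U = 1.65·0.000125^(GP/1000) · (1 − e^(−0.04·t))/4.15
bigness = 1.65·0.000125^(69/1000) = 0.8875
boil_factor = (1 − e^(−0.04·54))/4.15 = 0.2132
U = 0.8875 · 0.2132

0.1892


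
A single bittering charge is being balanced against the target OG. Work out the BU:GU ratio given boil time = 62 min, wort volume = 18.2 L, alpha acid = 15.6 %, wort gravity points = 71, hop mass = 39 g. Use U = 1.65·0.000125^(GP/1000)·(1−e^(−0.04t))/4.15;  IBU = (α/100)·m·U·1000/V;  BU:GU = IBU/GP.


U = 1.65·0.000125^(71/1000)·(1−e^(−0.04·62))/4.15 = 0.1925
IBU = (15.6/100)·39·0.1925·1000/18.2 = 64.3356
BU:GU = 64.3356/71

0.9061


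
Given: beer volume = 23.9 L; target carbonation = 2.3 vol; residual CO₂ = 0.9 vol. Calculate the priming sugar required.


sugar = (target − residual)·4.0·V
sugar = (2.3 − 0.9)·4.0·23.9

133.8400 g


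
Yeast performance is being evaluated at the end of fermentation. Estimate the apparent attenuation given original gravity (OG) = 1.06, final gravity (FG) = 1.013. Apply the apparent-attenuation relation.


AA = (OG − FG)/(OG − 1) · 100
AA = (1.06 − 1.013)/(1.06 − 1) · 100

78.3333 %


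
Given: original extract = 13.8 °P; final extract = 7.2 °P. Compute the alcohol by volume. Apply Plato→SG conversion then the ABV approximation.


SG = 259/(259 − P);  ABV = (OG − FG)·131.25
OG = 259/(259 − 13.8) = 1.0563
FG = 259/(259 − 7.2) = 1.0286
ABV = (1.0563 − 1.0286)·131.25

3.6338 % ABV


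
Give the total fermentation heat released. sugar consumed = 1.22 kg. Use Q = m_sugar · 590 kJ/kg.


Q = 1.22 · 590

719.8000 kJ


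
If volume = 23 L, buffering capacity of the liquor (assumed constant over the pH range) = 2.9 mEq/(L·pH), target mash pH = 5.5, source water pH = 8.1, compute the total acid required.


acid = buffering capacity · (pH_source − pH_target) · V
acid = 2.9 · (8.1 − 5.5) · 23

173.4200 mEq


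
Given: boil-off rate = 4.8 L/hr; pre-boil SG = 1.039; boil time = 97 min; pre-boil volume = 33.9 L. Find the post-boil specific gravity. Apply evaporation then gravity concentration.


V_post = V_pre − rate·(t/60);  SG_post = 1 + (SG_pre−1)·V_pre/V_post
V_post = 33.9 − 4.8·(97/60) = 26.1400
SG_post = 1 + (1.039 − 1)·33.9/26.1400

1.0506


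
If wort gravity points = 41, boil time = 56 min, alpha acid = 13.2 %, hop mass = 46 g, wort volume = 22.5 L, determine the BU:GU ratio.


U = 1.65·0.000125^(GP/1000)·(1−e^(−0.04t))/4.15;  IBU = (α/100)·m·U·1000/V;  BU:GU = IBU/GP
U = 1.65·0.000125^(41/1000)·(1−e^(−0.04·56))/4.15 = 0.2458
IBU = (13.2/100)·46·0.2458·1000/22.5 = 66.3244
BU:GU = 66.3244/41

1.6177


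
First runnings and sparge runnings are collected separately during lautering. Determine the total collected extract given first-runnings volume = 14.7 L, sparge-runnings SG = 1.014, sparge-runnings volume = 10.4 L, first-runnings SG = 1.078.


total = Σ (SG_i − 1)·1000·V_i
first = (1.078 − 1)·1000·14.7 = 1146.6000
sparge = (1.014 − 1)·1000·10.4 = 145.6000
total = 1146.6000 + 145.6000

1292.2000 gravity·L


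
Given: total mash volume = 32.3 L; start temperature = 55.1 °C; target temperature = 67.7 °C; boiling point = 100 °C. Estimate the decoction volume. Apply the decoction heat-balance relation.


V_dec = V_total·(T_target − T_start)/(T_boil − T_start)
V_dec = 32.3·(67.7 − 55.1)/(100 − 55.1)

9.0641 L


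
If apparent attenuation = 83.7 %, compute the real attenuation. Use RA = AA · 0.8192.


RA = 83.7 · 0.8192

68.5670 %


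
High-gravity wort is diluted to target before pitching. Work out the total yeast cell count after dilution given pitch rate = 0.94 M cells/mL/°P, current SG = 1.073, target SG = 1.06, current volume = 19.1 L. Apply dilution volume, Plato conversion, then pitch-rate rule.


V_w = V·((SG_c−1)/(SG_t−1)−1);  °P = 259 − 259/SG_t;  cells = rate·(V+V_w)·°P
V_w = 19.1·((1.073−1)/(1.06−1)−1) = 4.1383
V_final = 19.1 + 4.1383 = 23.2383
°P = 259 − 259/1.06 = 14.6604
cells = 0.94·23.2383·14.6604

320.2418 billion cells


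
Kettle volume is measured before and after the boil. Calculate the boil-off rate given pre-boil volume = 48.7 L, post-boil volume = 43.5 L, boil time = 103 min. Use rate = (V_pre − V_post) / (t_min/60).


rate = (48.7 − 43.5) / (103/60)

3.0291 L/hr


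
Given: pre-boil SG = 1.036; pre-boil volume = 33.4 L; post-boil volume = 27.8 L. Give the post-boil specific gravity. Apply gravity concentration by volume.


SG_post = 1 + (SG_pre − 1)·V_pre/V_post
pts_pre = (1.036 − 1)·1000 = 36.0000
pts_post = 36.0000·33.4/27.8 = 43.2518
SG_post = 1 + 43.2518/1000

1.0433


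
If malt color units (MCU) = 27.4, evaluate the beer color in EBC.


SRM = 1.4922·MCU^0.6859;  EBC = SRM·1.97
SRM = 1.4922·27.4^0.6859 = 14.4537
EBC = 14.4537·1.97

28.4739 EBC


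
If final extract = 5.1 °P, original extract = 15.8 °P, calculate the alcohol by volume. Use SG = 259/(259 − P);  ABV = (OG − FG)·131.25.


OG = 259/(259 − 15.8) = 1.0650
FG = 259/(259 − 5.1) = 1.0201
ABV = (1.0650 − 1.0201)·131.25

5.8906 % ABV


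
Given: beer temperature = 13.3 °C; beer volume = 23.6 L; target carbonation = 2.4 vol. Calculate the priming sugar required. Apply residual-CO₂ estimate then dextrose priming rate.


residual = 14.695·(0.01821 + 0.09011·e^(−0.04·T));  sugar = (target − residual)·4.0·V
residual = 14.695·(0.01821 + 0.09011·e^(−0.04·13.3)) = 1.0454
sugar = (2.4 − 1.0454)·4.0·23.6

127.8696 g


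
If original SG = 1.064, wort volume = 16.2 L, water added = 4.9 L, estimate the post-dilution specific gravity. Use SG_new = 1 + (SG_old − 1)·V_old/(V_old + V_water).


pts = (1.064 − 1)·1000·16.2/(16.2 + 4.9) = 49.1374
SG_new = 1 + 49.1374/1000

1.0491


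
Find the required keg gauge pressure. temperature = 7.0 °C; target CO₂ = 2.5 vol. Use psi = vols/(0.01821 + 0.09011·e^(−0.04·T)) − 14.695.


psi = 2.5/(0.01821 + 0.09011·e^(−0.04·7.0)) − 14.695

14.2691 psi


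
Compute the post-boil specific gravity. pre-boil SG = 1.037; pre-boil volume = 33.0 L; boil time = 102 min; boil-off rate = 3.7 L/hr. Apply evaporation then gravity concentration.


V_post = V_pre − rate·(t/60);  SG_post = 1 + (SG_pre−1)·V_pre/V_post
V_post = 33.0 − 3.7·(102/60) = 26.7100
SG_post = 1 + (1.037 − 1)·33.0/26.7100

1.0457


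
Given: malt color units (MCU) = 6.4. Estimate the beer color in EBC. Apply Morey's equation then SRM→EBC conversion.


SRM = 1.4922·MCU^0.6859;  EBC = SRM·1.97
SRM = 1.4922·6.4^0.6859 = 5.3307
EBC = 5.3307·1.97

10.5015 EBC


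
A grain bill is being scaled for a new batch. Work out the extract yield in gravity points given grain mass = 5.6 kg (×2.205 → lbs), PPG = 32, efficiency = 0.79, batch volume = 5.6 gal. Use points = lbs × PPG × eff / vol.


lbs = 5.6 × 2.205 = 12.3480
points = 12.3480 × 32 × 0.79 / 5.6

55.7424 points


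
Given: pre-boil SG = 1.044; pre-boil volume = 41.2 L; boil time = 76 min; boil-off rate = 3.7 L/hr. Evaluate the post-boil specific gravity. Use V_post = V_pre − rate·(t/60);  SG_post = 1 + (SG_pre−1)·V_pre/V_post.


V_post = 41.2 − 3.7·(76/60) = 36.5133
SG_post = 1 + (1.044 − 1)·41.2/36.5133

1.0496


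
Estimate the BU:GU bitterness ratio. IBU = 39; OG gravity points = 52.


BU:GU = IBU / OG_points
BU:GU = 39 / 52

0.7500


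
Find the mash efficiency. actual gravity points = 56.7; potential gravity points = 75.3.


efficiency = actual / potential × 100
efficiency = 56.7 / 75.3 × 100

75.2988 %


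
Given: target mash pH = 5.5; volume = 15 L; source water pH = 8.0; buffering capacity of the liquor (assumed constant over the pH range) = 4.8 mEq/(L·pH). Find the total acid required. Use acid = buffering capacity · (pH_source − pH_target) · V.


acid = 4.8 · (8.0 − 5.5) · 15

180.0000 mEq


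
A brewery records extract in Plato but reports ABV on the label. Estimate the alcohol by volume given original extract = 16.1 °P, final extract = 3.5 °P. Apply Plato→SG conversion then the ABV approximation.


SG = 259/(259 − P);  ABV = (OG − FG)·131.25
OG = 259/(259 − 16.1) = 1.0663
FG = 259/(259 − 3.5) = 1.0137
ABV = (1.0663 − 1.0137)·131.25

6.9016 % ABV


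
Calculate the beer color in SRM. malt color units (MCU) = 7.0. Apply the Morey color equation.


SRM = 1.4922 · MCU^0.6859
SRM = 1.4922 · 7.0^0.6859

5.6687 SRM


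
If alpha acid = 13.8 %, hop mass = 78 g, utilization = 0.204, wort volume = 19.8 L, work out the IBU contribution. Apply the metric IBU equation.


IBU = (α/100)·mass·U·1000 / V
IBU = (13.8/100)·78·0.204·1000 / 19.8

110.9018 IBU


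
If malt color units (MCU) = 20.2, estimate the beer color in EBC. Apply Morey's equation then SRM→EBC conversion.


SRM = 1.4922·MCU^0.6859;  EBC = SRM·1.97
SRM = 1.4922·20.2^0.6859 = 11.7265
EBC = 11.7265·1.97

23.1012 EBC


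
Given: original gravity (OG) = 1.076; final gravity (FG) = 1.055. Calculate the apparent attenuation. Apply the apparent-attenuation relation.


AA = (OG − FG)/(OG − 1) · 100
AA = (1.076 − 1.055)/(1.076 − 1) · 100

27.6316 %


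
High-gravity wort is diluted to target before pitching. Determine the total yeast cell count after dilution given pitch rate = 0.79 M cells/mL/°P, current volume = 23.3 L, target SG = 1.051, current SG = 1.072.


V_w = V·((SG_c−1)/(SG_t−1)−1);  °P = 259 − 259/SG_t;  cells = rate·(V+V_w)·°P
V_w = 23.3·((1.072−1)/(1.051−1)−1) = 9.5941
V_final = 23.3 + 9.5941 = 32.8941
°P = 259 − 259/1.051 = 12.5680
cells = 0.79·32.8941·12.5680

326.5973 billion cells


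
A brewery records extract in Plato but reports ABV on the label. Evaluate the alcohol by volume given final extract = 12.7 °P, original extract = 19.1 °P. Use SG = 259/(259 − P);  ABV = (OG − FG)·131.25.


OG = 259/(259 − 19.1) = 1.0796
FG = 259/(259 − 12.7) = 1.0516
ABV = (1.0796 − 1.0516)·131.25

3.6820 % ABV


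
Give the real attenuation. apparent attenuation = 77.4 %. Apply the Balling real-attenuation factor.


RA = AA · 0.8192
RA = 77.4 · 0.8192

63.4061 %


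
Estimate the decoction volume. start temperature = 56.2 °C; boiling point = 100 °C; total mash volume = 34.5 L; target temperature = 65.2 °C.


V_dec = V_total·(T_target − T_start)/(T_boil − T_start)
V_dec = 34.5·(65.2 − 56.2)/(100 − 56.2)

7.0890 L


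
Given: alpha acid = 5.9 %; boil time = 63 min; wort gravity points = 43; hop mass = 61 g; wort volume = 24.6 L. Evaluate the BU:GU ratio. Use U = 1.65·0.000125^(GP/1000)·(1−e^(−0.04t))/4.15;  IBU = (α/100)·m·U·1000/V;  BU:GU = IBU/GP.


U = 1.65·0.000125^(43/1000)·(1−e^(−0.04·63))/4.15 = 0.2484
IBU = (5.9/100)·61·0.2484·1000/24.6 = 36.3430
BU:GU = 36.3430/43

0.8452


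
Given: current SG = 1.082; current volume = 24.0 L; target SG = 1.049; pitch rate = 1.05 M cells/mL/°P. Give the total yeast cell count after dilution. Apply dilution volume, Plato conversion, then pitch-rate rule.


V_w = V·((SG_c−1)/(SG_t−1)−1);  °P = 259 − 259/SG_t;  cells = rate·(V+V_w)·°P
V_w = 24.0·((1.082−1)/(1.049−1)−1) = 16.1633
V_final = 24.0 + 16.1633 = 40.1633
°P = 259 − 259/1.049 = 12.0982
cells = 1.05·40.1633·12.0982

510.1979 billion cells


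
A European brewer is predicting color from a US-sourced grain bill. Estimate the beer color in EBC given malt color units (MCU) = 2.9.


SRM = 1.4922·MCU^0.6859;  EBC = SRM·1.97
SRM = 1.4922·2.9^0.6859 = 3.0973
EBC = 3.0973·1.97

6.1017 EBC


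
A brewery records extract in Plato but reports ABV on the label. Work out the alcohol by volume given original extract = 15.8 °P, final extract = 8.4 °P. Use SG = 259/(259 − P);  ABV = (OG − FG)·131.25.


OG = 259/(259 − 15.8) = 1.0650
FG = 259/(259 − 8.4) = 1.0335
ABV = (1.0650 − 1.0335)·131.25

4.1275 % ABV


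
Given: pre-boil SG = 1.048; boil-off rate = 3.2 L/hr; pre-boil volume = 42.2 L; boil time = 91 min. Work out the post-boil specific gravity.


V_post = V_pre − rate·(t/60);  SG_post = 1 + (SG_pre−1)·V_pre/V_post
V_post = 42.2 − 3.2·(91/60) = 37.3467
SG_post = 1 + (1.048 − 1)·42.2/37.3467

1.0542


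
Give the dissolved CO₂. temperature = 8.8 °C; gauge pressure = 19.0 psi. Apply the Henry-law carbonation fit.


vols = (P + 14.695)·(0.01821 + 0.09011·e^(−0.04·T))
vols = (19.0 + 14.695)·(0.01821 + 0.09011·e^(−0.04·8.8))

2.7489 volumes


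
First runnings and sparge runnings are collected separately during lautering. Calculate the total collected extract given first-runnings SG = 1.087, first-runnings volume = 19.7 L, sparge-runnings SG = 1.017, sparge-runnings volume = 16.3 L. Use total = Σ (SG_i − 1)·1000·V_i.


first = (1.087 − 1)·1000·19.7 = 1713.9000
sparge = (1.017 − 1)·1000·16.3 = 277.1000
total = 1713.9000 + 277.1000

1991.0000 gravity·L


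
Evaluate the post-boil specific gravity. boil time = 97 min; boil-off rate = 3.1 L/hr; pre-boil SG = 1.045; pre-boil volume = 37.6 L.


V_post = V_pre − rate·(t/60);  SG_post = 1 + (SG_pre−1)·V_pre/V_post
V_post = 37.6 − 3.1·(97/60) = 32.5883
SG_post = 1 + (1.045 − 1)·37.6/32.5883

1.0519


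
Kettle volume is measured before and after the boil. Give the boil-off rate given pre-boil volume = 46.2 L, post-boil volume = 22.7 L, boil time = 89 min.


rate = (V_pre − V_post) / (t_min/60)
rate = (46.2 − 22.7) / (89/60)

15.8427 L/hr


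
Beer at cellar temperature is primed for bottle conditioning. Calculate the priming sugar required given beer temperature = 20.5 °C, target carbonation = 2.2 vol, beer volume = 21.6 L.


residual = 14.695·(0.01821 + 0.09011·e^(−0.04·T));  sugar = (target − residual)·4.0·V
residual = 14.695·(0.01821 + 0.09011·e^(−0.04·20.5)) = 0.8508
sugar = (2.2 − 0.8508)·4.0·21.6

116.5708 g


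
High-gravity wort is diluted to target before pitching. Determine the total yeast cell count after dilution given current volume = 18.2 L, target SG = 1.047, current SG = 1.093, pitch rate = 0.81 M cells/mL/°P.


V_w = V·((SG_c−1)/(SG_t−1)−1);  °P = 259 − 259/SG_t;  cells = rate·(V+V_w)·°P
V_w = 18.2·((1.093−1)/(1.047−1)−1) = 17.8128
V_final = 18.2 + 17.8128 = 36.0128
°P = 259 − 259/1.047 = 11.6266
cells = 0.81·36.0128·11.6266

339.1505 billion cells


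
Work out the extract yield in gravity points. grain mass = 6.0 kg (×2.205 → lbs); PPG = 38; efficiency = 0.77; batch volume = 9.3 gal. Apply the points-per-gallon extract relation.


points = lbs × PPG × eff / vol
lbs = 6.0 × 2.205 = 13.2300
points = 13.2300 × 38 × 0.77 / 9.3

41.6247 points


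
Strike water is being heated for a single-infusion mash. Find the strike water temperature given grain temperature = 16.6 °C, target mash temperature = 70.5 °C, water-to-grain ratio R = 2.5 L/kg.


T_strike = (0.41/R)·(T_mash − T_grain) + T_mash
T_strike = (0.41/2.5)·(70.5 − 16.6) + 70.5

79.3396 °C


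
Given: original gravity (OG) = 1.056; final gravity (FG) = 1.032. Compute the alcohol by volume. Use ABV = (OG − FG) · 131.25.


ABV = (1.056 − 1.032) · 131.25

3.1500 % ABV


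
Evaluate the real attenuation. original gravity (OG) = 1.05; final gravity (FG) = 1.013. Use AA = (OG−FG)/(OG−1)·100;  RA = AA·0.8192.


AA = (1.05 − 1.013)/(1.05 − 1)·100 = 74.0000
RA = 74.0000·0.8192

60.6208 %


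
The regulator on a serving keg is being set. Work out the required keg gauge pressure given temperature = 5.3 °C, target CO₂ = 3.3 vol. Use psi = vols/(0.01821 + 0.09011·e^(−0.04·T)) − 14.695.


psi = 3.3/(0.01821 + 0.09011·e^(−0.04·5.3)) − 14.695

21.5266 psi


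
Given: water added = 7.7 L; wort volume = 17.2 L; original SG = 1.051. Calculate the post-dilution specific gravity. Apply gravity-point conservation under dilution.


SG_new = 1 + (SG_old − 1)·V_old/(V_old + V_water)
pts = (1.051 − 1)·1000·17.2/(17.2 + 7.7) = 35.2289
SG_new = 1 + 35.2289/1000

1.0352


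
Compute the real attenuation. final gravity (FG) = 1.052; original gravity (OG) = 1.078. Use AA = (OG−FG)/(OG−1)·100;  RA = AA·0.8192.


AA = (1.078 − 1.052)/(1.078 − 1)·100 = 33.3333
RA = 33.3333·0.8192

27.3067 %


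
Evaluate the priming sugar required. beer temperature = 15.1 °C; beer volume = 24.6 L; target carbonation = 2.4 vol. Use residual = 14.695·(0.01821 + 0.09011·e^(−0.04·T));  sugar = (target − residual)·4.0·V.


residual = 14.695·(0.01821 + 0.09011·e^(−0.04·15.1)) = 0.9914
sugar = (2.4 − 0.9914)·4.0·24.6

138.6050 g


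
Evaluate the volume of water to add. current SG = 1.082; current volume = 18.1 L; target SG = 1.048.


V_water = V·((SG_curr − 1)/(SG_target − 1) − 1)
V_water = 18.1·((1.082 − 1)/(1.048 − 1) − 1)

12.8208 L


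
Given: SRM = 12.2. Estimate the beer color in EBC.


EBC = SRM · 1.97
EBC = 12.2 · 1.97

24.0340 EBC


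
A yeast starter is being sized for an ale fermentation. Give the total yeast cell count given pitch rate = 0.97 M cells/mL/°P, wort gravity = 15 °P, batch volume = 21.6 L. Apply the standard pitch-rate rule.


cells (billions) = rate · V_L · °P
cells = 0.97 · 21.6 · 15

314.2800 billion cells


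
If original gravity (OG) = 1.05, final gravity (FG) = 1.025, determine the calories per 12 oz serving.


ABW = (OG−FG)·131.25·0.79/FG;  °P = 259 − 259/SG (for OG→OE and FG→AE);  RE = 0.1808·OE + 0.8192·AE;  Cal = (6.9·ABW + 4·(RE−0.1))·FG·3.55
ABW = (1.05 − 1.025)·131.25·0.79/1.025 = 2.5290
OE = 259 − 259/1.05 = 12.3333 °P
AE = 259 − 259/1.025 = 6.3171 °P
RE = 0.1808·12.3333 + 0.8192·6.3171 = 7.4048 °P
Cal = (6.9·2.5290 + 4·(7.4048−0.1))·1.025·3.55

169.8172 kcal


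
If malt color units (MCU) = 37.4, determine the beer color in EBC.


SRM = 1.4922·MCU^0.6859;  EBC = SRM·1.97
SRM = 1.4922·37.4^0.6859 = 17.8920
EBC = 17.8920·1.97

35.2473 EBC


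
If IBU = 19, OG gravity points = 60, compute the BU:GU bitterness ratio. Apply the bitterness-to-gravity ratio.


BU:GU = IBU / OG_points
BU:GU = 19 / 60

0.3167


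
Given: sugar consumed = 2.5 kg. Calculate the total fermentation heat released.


Q = m_sugar · 590 kJ/kg
Q = 2.5 · 590

1475.0000 kJ


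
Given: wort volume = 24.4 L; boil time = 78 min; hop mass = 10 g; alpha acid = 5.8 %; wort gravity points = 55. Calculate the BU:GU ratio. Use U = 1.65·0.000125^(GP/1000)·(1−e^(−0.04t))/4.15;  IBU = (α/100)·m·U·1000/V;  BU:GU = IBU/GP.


U = 1.65·0.000125^(55/1000)·(1−e^(−0.04·78))/4.15 = 0.2318
IBU = (5.8/100)·10·0.2318·1000/24.4 = 5.5105
BU:GU = 5.5105/55

0.1002


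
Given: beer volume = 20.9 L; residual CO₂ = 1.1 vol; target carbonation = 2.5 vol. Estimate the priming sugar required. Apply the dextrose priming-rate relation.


sugar = (target − residual)·4.0·V
sugar = (2.5 − 1.1)·4.0·20.9

117.0400 g


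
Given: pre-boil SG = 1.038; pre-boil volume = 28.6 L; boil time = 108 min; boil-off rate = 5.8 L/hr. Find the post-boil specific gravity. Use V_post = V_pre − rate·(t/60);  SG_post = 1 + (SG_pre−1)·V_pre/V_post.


V_post = 28.6 − 5.8·(108/60) = 18.1600
SG_post = 1 + (1.038 − 1)·28.6/18.1600

1.0598


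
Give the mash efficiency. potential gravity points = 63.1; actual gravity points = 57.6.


efficiency = actual / potential × 100
efficiency = 57.6 / 63.1 × 100

91.2837 %


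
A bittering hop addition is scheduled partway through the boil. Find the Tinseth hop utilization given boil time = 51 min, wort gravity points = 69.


U = 1.65·0.000125^(GP/1000) · (1 − e^(−0.04·t))/4.15
bigness = 1.65·0.000125^(69/1000) = 0.8875
boil_factor = (1 − e^(−0.04·51))/4.15 = 0.2096
U = 0.8875 · 0.2096

0.1860


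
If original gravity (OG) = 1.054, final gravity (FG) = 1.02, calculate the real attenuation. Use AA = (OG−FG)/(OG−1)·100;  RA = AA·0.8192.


AA = (1.054 − 1.02)/(1.054 − 1)·100 = 62.9630
RA = 62.9630·0.8192

51.5793 %
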